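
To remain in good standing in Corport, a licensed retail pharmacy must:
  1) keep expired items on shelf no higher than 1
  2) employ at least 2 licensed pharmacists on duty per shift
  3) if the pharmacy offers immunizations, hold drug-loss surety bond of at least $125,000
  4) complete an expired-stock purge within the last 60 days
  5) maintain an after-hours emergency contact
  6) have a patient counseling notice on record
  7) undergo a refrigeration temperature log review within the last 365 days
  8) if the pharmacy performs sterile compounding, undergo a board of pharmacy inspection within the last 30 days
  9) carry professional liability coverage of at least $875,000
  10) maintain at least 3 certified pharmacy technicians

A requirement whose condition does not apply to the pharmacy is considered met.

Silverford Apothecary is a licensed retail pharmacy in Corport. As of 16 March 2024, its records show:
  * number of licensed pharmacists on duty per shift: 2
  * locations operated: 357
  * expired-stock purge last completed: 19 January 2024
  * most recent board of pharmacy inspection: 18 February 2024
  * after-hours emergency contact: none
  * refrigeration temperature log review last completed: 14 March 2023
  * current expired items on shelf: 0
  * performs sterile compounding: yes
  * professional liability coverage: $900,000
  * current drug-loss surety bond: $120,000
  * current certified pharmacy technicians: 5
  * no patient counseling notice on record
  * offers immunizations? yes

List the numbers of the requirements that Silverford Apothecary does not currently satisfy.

3, 5, 6, 7

1. expired items on shelf 0 ≤ 1 → met
2. licensed pharmacists on duty per shift 2 ≥ 2 → met
3. condition 'offers immunizations' holds; drug-loss surety bond $120,000 < $125,000 → not met
4. expired-stock purge 57 days ago vs limit 60 → met
5. after-hours emergency contact absent → not met
6. patient counseling notice absent → not met
7. refrigeration temperature log review 368 days ago vs limit 365 → not met
8. condition 'performs sterile compounding' holds; board of pharmacy inspection 27 days ago vs limit 30 → met
9. professional liability coverage $900,000 ≥ $875,000 → met
10. certified pharmacy technicians 5 ≥ 3 → met
Not met: 3, 5, 6, 7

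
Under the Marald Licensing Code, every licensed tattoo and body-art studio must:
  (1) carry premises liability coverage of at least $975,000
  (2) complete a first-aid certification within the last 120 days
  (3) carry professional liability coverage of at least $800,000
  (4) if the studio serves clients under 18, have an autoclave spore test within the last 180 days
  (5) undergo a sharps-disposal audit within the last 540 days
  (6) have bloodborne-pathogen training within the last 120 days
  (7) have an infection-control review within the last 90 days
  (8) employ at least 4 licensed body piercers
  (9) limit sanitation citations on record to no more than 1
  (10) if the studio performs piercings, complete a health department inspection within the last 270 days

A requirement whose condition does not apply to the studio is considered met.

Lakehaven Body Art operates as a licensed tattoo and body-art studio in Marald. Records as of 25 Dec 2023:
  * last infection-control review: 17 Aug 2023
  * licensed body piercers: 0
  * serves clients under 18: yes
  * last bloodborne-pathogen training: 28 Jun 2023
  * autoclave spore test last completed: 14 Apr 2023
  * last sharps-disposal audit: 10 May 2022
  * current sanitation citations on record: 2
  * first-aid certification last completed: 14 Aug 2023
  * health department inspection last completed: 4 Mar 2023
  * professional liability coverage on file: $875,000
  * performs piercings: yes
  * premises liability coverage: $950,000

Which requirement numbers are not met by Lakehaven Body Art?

1. premises liability coverage $950,000 < $975,000 → not met
2. first-aid certification 133 days ago vs limit 120 → not met
3. professional liability coverage $875,000 ≥ $800,000 → met
4. condition 'serves clients under 18' holds; autoclave spore test 255 days ago vs limit 180 → not met
5. sharps-disposal audit 594 days ago vs limit 540 → not met
6. bloodborne-pathogen training 180 days ago vs limit 120 → not met
7. infection-control review 130 days ago vs limit 90 → not met
8. licensed body piercers 0 < 4 → not met
9. sanitation citations on record 2 > 1 → not met
10. condition 'performs piercings' holds; health department inspection 296 days ago vs limit 270 → not met
Not met: 1, 2, 4, 5, 6, 7, 8, 9, 10

1, 2, 4, 5, 6, 7, 8, 9, 10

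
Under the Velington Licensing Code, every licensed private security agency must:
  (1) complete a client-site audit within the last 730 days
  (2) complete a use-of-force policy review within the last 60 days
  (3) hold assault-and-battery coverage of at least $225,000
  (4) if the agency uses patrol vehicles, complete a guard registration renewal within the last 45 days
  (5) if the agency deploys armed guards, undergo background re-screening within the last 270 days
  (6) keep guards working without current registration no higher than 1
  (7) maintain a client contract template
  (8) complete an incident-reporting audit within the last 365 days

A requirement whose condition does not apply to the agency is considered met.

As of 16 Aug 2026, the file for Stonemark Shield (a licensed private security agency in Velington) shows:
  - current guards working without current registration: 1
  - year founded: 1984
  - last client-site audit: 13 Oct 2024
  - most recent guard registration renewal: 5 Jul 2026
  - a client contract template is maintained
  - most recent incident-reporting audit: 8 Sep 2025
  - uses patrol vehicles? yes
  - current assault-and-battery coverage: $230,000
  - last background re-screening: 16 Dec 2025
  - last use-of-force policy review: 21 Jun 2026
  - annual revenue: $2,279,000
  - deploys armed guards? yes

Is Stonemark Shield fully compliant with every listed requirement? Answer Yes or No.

1. client-site audit 672 days ago vs limit 730 → met
2. use-of-force policy review 56 days ago vs limit 60 → met
3. assault-and-battery coverage $230,000 ≥ $225,000 → met
4. condition 'uses patrol vehicles' holds; guard registration renewal 42 days ago vs limit 45 → met
5. condition 'deploys armed guards' holds; background re-screening 243 days ago vs limit 270 → met
6. guards working without current registration 1 ≤ 1 → met
7. client contract template present → met
8. incident-reporting audit 342 days ago vs limit 365 → met
All met.

Yes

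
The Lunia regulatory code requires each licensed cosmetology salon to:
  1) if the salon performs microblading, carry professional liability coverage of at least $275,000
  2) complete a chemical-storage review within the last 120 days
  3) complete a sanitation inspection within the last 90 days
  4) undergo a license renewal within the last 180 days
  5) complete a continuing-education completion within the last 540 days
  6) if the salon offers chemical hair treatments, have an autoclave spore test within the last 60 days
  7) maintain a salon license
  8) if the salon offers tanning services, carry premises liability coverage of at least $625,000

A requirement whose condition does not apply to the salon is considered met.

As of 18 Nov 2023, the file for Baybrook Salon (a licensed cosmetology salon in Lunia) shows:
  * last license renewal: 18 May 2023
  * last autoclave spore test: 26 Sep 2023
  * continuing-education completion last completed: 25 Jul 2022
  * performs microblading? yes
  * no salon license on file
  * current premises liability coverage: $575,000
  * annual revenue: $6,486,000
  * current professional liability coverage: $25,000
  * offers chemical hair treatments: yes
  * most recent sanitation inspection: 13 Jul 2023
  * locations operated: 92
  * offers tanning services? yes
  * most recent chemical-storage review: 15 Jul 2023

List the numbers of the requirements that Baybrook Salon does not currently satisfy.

1. condition 'performs microblading' holds; professional liability coverage $25,000 < $275,000 → not met
2. chemical-storage review 126 days ago vs limit 120 → not met
3. sanitation inspection 128 days ago vs limit 90 → not met
4. license renewal 184 days ago vs limit 180 → not met
5. continuing-education completion 481 days ago vs limit 540 → met
6. condition 'offers chemical hair treatments' holds; autoclave spore test 53 days ago vs limit 60 → met
7. salon license absent → not met
8. condition 'offers tanning services' holds; premises liability coverage $575,000 < $625,000 → not met
Not met: 1, 2, 3, 4, 7, 8

1, 2, 3, 4, 7, 8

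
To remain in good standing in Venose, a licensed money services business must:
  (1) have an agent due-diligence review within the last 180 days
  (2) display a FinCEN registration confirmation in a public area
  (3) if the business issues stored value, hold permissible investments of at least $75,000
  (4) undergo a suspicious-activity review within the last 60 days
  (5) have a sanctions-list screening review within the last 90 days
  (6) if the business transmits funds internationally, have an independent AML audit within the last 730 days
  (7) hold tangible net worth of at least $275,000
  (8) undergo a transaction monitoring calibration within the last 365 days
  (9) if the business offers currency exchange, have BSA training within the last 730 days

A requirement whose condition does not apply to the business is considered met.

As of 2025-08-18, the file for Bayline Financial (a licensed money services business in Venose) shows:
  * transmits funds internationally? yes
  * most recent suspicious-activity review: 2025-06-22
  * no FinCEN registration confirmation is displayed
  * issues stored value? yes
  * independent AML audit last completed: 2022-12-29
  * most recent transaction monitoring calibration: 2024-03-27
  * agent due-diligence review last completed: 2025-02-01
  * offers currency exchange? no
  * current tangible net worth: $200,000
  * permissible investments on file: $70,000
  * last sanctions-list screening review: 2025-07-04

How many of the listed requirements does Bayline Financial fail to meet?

1. agent due-diligence review 198 days ago vs limit 180 → not met
2. FinCEN registration confirmation absent → not met
3. condition 'issues stored value' holds; permissible investments $70,000 < $75,000 → not met
4. suspicious-activity review 57 days ago vs limit 60 → met
5. sanctions-list screening review 45 days ago vs limit 90 → met
6. condition 'transmits funds internationally' holds; independent AML audit 963 days ago vs limit 730 → not met
7. tangible net worth $200,000 < $275,000 → not met
8. transaction monitoring calibration 509 days ago vs limit 365 → not met
9. condition 'offers currency exchange' does not hold → requirement n/a → met
Not met: 6 of 9

6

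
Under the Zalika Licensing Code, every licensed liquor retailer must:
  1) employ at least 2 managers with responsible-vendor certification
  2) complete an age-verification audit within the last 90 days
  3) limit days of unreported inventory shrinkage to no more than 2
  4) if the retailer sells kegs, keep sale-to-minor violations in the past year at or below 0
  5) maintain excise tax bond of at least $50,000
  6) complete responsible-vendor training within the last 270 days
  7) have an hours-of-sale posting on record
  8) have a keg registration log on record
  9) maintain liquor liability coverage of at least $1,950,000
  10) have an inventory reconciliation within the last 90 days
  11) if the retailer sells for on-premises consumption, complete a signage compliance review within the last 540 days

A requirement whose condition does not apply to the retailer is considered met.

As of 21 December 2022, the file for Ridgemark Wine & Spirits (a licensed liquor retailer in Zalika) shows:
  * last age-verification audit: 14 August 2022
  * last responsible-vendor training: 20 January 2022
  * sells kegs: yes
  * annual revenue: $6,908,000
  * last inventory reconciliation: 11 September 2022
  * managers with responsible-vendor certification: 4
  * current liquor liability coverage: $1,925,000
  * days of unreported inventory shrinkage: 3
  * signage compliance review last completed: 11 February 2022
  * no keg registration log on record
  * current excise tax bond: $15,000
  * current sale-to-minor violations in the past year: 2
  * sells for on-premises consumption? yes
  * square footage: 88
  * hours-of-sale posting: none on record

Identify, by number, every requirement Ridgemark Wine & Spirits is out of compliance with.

1. managers with responsible-vendor certification 4 ≥ 2 → met
2. age-verification audit 129 days ago vs limit 90 → not met
3. days of unreported inventory shrinkage 3 > 2 → not met
4. condition 'sells kegs' holds; sale-to-minor violations in the past year 2 > 0 → not met
5. excise tax bond $15,000 < $50,000 → not met
6. responsible-vendor training 335 days ago vs limit 270 → not met
7. hours-of-sale posting absent → not met
8. keg registration log absent → not met
9. liquor liability coverage $1,925,000 < $1,950,000 → not met
10. inventory reconciliation 101 days ago vs limit 90 → not met
11. condition 'sells for on-premises consumption' holds; signage compliance review 313 days ago vs limit 540 → met
Not met: 2, 3, 4, 5, 6, 7, 8, 9, 10

2, 3, 4, 5, 6, 7, 8, 9, 10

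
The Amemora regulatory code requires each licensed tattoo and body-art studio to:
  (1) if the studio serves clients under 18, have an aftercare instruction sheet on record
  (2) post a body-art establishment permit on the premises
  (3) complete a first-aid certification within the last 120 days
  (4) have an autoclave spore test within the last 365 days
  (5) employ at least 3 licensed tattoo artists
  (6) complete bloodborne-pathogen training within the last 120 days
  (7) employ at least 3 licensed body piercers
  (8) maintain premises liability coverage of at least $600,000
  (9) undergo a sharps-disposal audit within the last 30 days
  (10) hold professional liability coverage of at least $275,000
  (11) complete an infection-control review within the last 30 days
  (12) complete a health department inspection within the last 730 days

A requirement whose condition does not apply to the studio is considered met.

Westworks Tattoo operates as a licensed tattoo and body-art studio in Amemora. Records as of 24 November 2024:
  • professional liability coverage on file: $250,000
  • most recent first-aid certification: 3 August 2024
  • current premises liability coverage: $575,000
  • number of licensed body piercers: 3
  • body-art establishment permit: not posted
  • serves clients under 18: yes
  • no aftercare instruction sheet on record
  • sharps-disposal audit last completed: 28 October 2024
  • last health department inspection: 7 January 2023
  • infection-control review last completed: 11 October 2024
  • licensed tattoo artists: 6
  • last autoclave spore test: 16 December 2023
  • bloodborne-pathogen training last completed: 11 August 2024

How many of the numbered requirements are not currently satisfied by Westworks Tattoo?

5

1. condition 'serves clients under 18' holds; aftercare instruction sheet absent → not met
2. body-art establishment permit absent → not met
3. first-aid certification 113 days ago vs limit 120 → met
4. autoclave spore test 344 days ago vs limit 365 → met
5. licensed tattoo artists 6 ≥ 3 → met
6. bloodborne-pathogen training 105 days ago vs limit 120 → met
7. licensed body piercers 3 ≥ 3 → met
8. premises liability coverage $575,000 < $600,000 → not met
9. sharps-disposal audit 27 days ago vs limit 30 → met
10. professional liability coverage $250,000 < $275,000 → not met
11. infection-control review 44 days ago vs limit 30 → not met
12. health department inspection 687 days ago vs limit 730 → met
Not met: 5 of 12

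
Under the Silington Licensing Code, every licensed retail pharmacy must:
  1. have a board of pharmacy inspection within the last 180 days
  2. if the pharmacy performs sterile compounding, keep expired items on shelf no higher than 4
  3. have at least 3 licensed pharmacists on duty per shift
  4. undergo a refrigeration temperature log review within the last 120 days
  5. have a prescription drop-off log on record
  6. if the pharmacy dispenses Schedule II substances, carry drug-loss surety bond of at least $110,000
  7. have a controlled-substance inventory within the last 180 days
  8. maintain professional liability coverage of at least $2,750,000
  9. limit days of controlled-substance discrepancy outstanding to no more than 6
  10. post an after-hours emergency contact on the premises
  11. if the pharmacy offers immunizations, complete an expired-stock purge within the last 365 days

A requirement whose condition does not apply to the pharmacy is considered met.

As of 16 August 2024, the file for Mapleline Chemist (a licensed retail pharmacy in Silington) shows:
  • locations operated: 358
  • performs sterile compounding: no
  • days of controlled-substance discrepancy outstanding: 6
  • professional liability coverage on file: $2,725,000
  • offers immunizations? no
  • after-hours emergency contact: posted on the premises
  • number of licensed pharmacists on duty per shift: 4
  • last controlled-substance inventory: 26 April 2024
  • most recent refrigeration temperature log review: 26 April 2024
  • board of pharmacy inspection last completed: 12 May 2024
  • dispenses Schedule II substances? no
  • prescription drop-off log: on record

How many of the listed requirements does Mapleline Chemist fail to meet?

1

1. board of pharmacy inspection 96 days ago vs limit 180 → met
2. condition 'performs sterile compounding' does not hold → requirement n/a → met
3. licensed pharmacists on duty per shift 4 ≥ 3 → met
4. refrigeration temperature log review 112 days ago vs limit 120 → met
5. prescription drop-off log present → met
6. condition 'dispenses Schedule II substances' does not hold → requirement n/a → met
7. controlled-substance inventory 112 days ago vs limit 180 → met
8. professional liability coverage $2,725,000 < $2,750,000 → not met
9. days of controlled-substance discrepancy outstanding 6 ≤ 6 → met
10. after-hours emergency contact present → met
11. condition 'offers immunizations' does not hold → requirement n/a → met
Not met: 1 of 11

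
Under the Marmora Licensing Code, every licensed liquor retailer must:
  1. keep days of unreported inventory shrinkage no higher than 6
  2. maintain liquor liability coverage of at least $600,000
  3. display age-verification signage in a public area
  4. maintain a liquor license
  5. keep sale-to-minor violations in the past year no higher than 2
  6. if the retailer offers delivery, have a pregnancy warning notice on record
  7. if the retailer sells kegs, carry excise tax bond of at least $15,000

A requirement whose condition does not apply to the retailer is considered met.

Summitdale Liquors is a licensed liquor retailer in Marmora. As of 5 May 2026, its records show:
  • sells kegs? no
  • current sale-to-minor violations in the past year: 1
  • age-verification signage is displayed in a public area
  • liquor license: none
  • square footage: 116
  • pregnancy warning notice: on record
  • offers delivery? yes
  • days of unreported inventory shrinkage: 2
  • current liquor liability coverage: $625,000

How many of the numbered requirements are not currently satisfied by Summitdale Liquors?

1. days of unreported inventory shrinkage 2 ≤ 6 → met
2. liquor liability coverage $625,000 ≥ $600,000 → met
3. age-verification signage present → met
4. liquor license absent → not met
5. sale-to-minor violations in the past year 1 ≤ 2 → met
6. condition 'offers delivery' holds; pregnancy warning notice present → met
7. condition 'sells kegs' does not hold → requirement n/a → met
Not met: 1 of 7

1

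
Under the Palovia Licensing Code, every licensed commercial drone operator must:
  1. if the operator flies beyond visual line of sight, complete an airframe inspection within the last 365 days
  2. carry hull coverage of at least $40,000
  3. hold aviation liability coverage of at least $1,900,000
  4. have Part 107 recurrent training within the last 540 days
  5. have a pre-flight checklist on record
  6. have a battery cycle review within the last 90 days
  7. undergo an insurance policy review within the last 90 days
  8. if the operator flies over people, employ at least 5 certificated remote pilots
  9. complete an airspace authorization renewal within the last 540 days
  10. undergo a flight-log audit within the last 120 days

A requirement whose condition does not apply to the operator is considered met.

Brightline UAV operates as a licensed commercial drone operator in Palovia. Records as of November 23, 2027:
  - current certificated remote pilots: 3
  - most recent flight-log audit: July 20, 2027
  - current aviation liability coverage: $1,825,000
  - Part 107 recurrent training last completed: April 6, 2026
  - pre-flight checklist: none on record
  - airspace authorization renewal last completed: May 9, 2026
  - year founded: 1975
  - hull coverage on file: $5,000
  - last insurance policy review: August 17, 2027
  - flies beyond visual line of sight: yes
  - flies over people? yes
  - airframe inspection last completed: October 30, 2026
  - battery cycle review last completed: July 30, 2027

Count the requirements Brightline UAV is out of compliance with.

1. condition 'flies beyond visual line of sight' holds; airframe inspection 389 days ago vs limit 365 → not met
2. hull coverage $5,000 < $40,000 → not met
3. aviation liability coverage $1,825,000 < $1,900,000 → not met
4. Part 107 recurrent training 596 days ago vs limit 540 → not met
5. pre-flight checklist absent → not met
6. battery cycle review 116 days ago vs limit 90 → not met
7. insurance policy review 98 days ago vs limit 90 → not met
8. condition 'flies over people' holds; certificated remote pilots 3 < 5 → not met
9. airspace authorization renewal 563 days ago vs limit 540 → not met
10. flight-log audit 126 days ago vs limit 120 → not met
Not met: 10 of 10

10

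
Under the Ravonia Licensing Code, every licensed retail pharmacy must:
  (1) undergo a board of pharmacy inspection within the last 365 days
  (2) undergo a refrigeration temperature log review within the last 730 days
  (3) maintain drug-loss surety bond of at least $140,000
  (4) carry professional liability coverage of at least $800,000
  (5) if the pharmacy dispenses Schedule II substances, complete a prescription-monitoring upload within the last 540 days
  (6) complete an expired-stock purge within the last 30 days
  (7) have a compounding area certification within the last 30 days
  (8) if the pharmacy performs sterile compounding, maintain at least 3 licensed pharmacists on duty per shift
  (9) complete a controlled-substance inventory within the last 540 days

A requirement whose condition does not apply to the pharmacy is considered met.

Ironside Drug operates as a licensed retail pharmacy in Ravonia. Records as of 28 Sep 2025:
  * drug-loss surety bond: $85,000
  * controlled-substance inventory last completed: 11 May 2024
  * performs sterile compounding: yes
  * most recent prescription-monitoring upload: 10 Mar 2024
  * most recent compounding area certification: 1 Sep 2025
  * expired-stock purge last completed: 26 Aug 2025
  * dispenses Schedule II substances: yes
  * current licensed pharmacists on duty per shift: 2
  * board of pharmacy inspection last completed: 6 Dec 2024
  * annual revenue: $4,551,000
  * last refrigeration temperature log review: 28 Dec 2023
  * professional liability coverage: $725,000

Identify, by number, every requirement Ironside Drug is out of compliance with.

1. board of pharmacy inspection 296 days ago vs limit 365 → met
2. refrigeration temperature log review 640 days ago vs limit 730 → met
3. drug-loss surety bond $85,000 < $140,000 → not met
4. professional liability coverage $725,000 < $800,000 → not met
5. condition 'dispenses Schedule II substances' holds; prescription-monitoring upload 567 days ago vs limit 540 → not met
6. expired-stock purge 33 days ago vs limit 30 → not met
7. compounding area certification 27 days ago vs limit 30 → met
8. condition 'performs sterile compounding' holds; licensed pharmacists on duty per shift 2 < 3 → not met
9. controlled-substance inventory 505 days ago vs limit 540 → met
Not met: 3, 4, 5, 6, 8

3, 4, 5, 6, 8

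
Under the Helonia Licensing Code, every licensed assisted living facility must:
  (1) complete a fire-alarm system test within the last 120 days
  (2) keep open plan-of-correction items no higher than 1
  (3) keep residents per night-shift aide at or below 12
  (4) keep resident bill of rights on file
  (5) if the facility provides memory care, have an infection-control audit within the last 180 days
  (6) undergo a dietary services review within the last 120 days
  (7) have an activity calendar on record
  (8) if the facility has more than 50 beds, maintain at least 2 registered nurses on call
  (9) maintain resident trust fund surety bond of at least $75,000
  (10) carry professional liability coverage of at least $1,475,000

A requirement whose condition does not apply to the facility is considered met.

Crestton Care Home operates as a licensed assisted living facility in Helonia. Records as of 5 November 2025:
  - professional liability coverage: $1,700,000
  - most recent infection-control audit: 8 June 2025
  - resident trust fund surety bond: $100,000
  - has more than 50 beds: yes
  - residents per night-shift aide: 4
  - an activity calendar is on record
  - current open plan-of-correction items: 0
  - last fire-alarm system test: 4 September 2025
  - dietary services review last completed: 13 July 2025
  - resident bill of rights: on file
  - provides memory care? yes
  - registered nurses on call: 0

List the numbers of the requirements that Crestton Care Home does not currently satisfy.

8

1. fire-alarm system test 62 days ago vs limit 120 → met
2. open plan-of-correction items 0 ≤ 1 → met
3. residents per night-shift aide 4 ≤ 12 → met
4. resident bill of rights present → met
5. condition 'provides memory care' holds; infection-control audit 150 days ago vs limit 180 → met
6. dietary services review 115 days ago vs limit 120 → met
7. activity calendar present → met
8. condition 'has more than 50 beds' holds; registered nurses on call 0 < 2 → not met
9. resident trust fund surety bond $100,000 ≥ $75,000 → met
10. professional liability coverage $1,700,000 ≥ $1,475,000 → met
Not met: 8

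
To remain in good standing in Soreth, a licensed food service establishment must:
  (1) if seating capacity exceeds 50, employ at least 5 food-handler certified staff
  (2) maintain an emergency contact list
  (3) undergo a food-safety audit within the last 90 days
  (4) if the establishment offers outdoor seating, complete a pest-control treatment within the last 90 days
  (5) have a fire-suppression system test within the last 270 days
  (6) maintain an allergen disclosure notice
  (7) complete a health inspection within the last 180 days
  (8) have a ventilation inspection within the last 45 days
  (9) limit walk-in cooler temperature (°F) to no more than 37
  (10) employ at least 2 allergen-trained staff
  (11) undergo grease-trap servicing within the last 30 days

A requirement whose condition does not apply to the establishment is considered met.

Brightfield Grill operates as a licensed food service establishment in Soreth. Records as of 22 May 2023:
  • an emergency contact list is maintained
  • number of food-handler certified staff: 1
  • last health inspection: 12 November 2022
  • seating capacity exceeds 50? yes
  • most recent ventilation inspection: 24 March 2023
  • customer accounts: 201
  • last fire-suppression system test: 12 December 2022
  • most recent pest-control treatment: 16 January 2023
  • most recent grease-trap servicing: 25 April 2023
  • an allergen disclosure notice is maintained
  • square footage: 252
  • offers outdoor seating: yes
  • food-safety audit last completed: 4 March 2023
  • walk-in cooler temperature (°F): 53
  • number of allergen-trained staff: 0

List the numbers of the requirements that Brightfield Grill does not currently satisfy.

1. condition 'seating capacity exceeds 50' holds; food-handler certified staff 1 < 5 → not met
2. emergency contact list present → met
3. food-safety audit 79 days ago vs limit 90 → met
4. condition 'offers outdoor seating' holds; pest-control treatment 126 days ago vs limit 90 → not met
5. fire-suppression system test 161 days ago vs limit 270 → met
6. allergen disclosure notice present → met
7. health inspection 191 days ago vs limit 180 → not met
8. ventilation inspection 59 days ago vs limit 45 → not met
9. walk-in cooler temperature (°F) 53 > 37 → not met
10. allergen-trained staff 0 < 2 → not met
11. grease-trap servicing 27 days ago vs limit 30 → met
Not met: 1, 4, 7, 8, 9, 10

1, 4, 7, 8, 9, 10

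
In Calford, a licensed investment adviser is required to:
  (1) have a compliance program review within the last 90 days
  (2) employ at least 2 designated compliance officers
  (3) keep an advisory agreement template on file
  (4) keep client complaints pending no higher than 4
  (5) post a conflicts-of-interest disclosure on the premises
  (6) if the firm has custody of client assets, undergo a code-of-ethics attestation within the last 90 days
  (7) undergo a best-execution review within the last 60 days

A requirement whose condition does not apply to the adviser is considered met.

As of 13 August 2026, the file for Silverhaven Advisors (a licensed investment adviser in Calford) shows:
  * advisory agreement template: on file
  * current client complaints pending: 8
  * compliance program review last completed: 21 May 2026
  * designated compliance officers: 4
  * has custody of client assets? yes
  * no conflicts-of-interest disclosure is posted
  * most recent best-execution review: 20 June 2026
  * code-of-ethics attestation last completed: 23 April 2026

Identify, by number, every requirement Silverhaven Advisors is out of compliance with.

1. compliance program review 84 days ago vs limit 90 → met
2. designated compliance officers 4 ≥ 2 → met
3. advisory agreement template present → met
4. client complaints pending 8 > 4 → not met
5. conflicts-of-interest disclosure absent → not met
6. condition 'has custody of client assets' holds; code-of-ethics attestation 112 days ago vs limit 90 → not met
7. best-execution review 54 days ago vs limit 60 → met
Not met: 4, 5, 6

4, 5, 6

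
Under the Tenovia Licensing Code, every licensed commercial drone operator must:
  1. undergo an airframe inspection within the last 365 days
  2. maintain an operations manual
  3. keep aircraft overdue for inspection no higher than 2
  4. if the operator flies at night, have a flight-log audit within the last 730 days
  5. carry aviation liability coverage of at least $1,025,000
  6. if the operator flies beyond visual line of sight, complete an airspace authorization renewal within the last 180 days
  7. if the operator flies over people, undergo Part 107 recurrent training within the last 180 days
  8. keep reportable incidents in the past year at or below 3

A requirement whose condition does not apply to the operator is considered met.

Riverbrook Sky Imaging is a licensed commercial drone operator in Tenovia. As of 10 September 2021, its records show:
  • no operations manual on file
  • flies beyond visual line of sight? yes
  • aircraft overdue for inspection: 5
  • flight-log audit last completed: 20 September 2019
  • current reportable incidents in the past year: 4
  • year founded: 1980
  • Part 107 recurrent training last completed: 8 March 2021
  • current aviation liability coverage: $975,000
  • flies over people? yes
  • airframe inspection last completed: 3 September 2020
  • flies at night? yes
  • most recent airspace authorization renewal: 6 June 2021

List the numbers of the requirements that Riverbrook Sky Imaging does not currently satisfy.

1, 2, 3, 5, 7, 8

1. airframe inspection 372 days ago vs limit 365 → not met
2. operations manual absent → not met
3. aircraft overdue for inspection 5 > 2 → not met
4. condition 'flies at night' holds; flight-log audit 721 days ago vs limit 730 → met
5. aviation liability coverage $975,000 < $1,025,000 → not met
6. condition 'flies beyond visual line of sight' holds; airspace authorization renewal 96 days ago vs limit 180 → met
7. condition 'flies over people' holds; Part 107 recurrent training 186 days ago vs limit 180 → not met
8. reportable incidents in the past year 4 > 3 → not met
Not met: 1, 2, 3, 5, 7, 8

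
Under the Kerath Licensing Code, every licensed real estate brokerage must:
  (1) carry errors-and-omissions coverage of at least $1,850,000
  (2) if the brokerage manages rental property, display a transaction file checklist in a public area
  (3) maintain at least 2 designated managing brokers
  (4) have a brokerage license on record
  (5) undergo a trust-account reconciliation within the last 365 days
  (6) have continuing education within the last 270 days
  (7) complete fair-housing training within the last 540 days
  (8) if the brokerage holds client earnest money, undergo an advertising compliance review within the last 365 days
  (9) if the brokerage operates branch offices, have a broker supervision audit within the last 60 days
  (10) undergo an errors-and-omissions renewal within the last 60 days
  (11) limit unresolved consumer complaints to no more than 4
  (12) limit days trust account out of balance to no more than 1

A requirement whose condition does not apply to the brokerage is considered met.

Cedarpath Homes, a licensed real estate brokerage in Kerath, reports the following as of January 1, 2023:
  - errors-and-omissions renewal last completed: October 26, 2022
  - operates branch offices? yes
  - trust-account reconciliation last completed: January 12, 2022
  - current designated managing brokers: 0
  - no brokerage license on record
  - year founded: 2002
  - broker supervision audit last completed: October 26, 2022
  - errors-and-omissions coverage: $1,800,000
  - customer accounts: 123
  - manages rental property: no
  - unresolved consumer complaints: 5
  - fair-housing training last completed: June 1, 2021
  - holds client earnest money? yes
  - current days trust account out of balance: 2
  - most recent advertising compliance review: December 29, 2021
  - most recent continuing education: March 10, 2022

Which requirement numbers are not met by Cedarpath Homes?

1, 3, 4, 6, 7, 8, 9, 10, 11, 12

1. errors-and-omissions coverage $1,800,000 < $1,850,000 → not met
2. condition 'manages rental property' does not hold → requirement n/a → met
3. designated managing brokers 0 < 2 → not met
4. brokerage license absent → not met
5. trust-account reconciliation 354 days ago vs limit 365 → met
6. continuing education 297 days ago vs limit 270 → not met
7. fair-housing training 579 days ago vs limit 540 → not met
8. condition 'holds client earnest money' holds; advertising compliance review 368 days ago vs limit 365 → not met
9. condition 'operates branch offices' holds; broker supervision audit 67 days ago vs limit 60 → not met
10. errors-and-omissions renewal 67 days ago vs limit 60 → not met
11. unresolved consumer complaints 5 > 4 → not met
12. days trust account out of balance 2 > 1 → not met
Not met: 1, 3, 4, 6, 7, 8, 9, 10, 11, 12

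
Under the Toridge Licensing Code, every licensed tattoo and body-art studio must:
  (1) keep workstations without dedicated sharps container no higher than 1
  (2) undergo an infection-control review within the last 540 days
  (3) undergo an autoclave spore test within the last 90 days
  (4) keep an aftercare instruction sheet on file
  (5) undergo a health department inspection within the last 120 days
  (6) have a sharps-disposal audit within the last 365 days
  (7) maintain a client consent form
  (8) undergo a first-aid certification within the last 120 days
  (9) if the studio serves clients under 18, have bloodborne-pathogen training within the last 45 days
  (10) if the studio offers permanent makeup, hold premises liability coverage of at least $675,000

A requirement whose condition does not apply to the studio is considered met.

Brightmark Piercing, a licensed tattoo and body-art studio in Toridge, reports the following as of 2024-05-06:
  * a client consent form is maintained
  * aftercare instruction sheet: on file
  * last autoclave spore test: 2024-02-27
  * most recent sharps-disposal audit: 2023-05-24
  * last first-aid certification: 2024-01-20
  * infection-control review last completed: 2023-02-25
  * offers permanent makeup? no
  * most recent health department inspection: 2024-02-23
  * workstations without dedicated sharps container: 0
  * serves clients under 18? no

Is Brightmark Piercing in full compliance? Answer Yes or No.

1. workstations without dedicated sharps container 0 ≤ 1 → met
2. infection-control review 436 days ago vs limit 540 → met
3. autoclave spore test 69 days ago vs limit 90 → met
4. aftercare instruction sheet present → met
5. health department inspection 73 days ago vs limit 120 → met
6. sharps-disposal audit 348 days ago vs limit 365 → met
7. client consent form present → met
8. first-aid certification 107 days ago vs limit 120 → met
9. condition 'serves clients under 18' does not hold → requirement n/a → met
10. condition 'offers permanent makeup' does not hold → requirement n/a → met
All met.

Yes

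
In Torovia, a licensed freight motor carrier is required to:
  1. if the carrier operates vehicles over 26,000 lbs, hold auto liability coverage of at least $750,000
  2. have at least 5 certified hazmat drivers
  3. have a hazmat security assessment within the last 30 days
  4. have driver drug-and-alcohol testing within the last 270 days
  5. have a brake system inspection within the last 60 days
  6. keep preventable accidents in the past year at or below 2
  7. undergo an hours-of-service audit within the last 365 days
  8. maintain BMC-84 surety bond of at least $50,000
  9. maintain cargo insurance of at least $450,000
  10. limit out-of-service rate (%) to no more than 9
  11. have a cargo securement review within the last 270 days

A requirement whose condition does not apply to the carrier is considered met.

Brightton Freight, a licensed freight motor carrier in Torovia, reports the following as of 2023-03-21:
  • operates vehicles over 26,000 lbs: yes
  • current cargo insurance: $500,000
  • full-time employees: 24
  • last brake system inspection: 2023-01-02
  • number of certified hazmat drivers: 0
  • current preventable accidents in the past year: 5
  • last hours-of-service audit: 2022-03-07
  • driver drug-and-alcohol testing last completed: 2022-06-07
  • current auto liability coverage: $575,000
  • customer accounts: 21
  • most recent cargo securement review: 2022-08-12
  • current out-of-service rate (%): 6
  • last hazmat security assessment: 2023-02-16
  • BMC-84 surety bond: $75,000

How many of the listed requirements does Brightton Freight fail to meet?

1. condition 'operates vehicles over 26,000 lbs' holds; auto liability coverage $575,000 < $750,000 → not met
2. certified hazmat drivers 0 < 5 → not met
3. hazmat security assessment 33 days ago vs limit 30 → not met
4. driver drug-and-alcohol testing 287 days ago vs limit 270 → not met
5. brake system inspection 78 days ago vs limit 60 → not met
6. preventable accidents in the past year 5 > 2 → not met
7. hours-of-service audit 379 days ago vs limit 365 → not met
8. BMC-84 surety bond $75,000 ≥ $50,000 → met
9. cargo insurance $500,000 ≥ $450,000 → met
10. out-of-service rate (%) 6 ≤ 9 → met
11. cargo securement review 221 days ago vs limit 270 → met
Not met: 7 of 11

7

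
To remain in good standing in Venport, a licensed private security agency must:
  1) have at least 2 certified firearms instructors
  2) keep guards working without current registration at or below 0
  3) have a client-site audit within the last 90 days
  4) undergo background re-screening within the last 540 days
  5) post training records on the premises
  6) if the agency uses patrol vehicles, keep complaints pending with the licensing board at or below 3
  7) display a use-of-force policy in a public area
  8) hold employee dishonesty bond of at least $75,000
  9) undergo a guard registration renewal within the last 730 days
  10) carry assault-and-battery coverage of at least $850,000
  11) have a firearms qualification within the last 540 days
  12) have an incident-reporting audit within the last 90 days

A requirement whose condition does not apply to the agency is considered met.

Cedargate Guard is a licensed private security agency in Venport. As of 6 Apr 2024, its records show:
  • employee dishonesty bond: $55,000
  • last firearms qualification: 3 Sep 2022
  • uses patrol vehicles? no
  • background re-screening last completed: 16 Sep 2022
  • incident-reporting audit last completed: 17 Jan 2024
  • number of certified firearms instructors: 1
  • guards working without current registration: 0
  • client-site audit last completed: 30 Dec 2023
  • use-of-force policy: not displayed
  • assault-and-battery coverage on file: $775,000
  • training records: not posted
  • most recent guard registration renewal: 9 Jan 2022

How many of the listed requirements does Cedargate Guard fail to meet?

1. certified firearms instructors 1 < 2 → not met
2. guards working without current registration 0 ≤ 0 → met
3. client-site audit 98 days ago vs limit 90 → not met
4. background re-screening 568 days ago vs limit 540 → not met
5. training records absent → not met
6. condition 'uses patrol vehicles' does not hold → requirement n/a → met
7. use-of-force policy absent → not met
8. employee dishonesty bond $55,000 < $75,000 → not met
9. guard registration renewal 818 days ago vs limit 730 → not met
10. assault-and-battery coverage $775,000 < $850,000 → not met
11. firearms qualification 581 days ago vs limit 540 → not met
12. incident-reporting audit 80 days ago vs limit 90 → met
Not met: 9 of 12

9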